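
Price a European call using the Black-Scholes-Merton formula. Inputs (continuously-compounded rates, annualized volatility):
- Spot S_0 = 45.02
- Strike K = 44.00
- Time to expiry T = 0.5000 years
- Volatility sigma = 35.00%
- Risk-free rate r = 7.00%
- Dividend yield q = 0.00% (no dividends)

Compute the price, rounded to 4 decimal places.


Answer: Price = 5.6924

Derivation:
d1 = (ln(S/K) + (r - q + 0.5*sigma^2) * T) / (sigma * sqrt(T)) = 0.35776452
d2 = d1 - sigma * sqrt(T) = 0.11027715
exp(-rT) = 0.96560542; exp(-qT) = 1.00000000
C = S_0 * exp(-qT) * N(d1) - K * exp(-rT) * N(d2)
N(d1) = 0.63974023; N(d2) = 0.54390521
C = 45.0200 * 1.00000000 * 0.63974023 - 44.0000 * 0.96560542 * 0.54390521 = 5.6924


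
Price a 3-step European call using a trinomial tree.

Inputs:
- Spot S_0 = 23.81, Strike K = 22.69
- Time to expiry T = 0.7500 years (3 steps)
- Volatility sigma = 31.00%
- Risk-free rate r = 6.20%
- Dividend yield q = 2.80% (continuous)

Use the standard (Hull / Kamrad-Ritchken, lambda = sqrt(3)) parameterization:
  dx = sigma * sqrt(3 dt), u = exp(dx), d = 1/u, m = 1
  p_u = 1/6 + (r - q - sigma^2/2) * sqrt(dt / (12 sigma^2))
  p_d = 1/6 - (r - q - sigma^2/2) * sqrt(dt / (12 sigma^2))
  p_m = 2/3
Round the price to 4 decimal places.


dt = T/N = 0.250000; dx = sigma*sqrt(3*dt) = 0.268468
u = exp(dx) = 1.307959; d = 1/u = 0.764550
p_u = 0.160125, p_m = 0.666667, p_d = 0.173208
Discount per step: exp(-r*dt) = 0.984620
Stock lattice S(k, j) with j the centered position index:
  k=0: S(0,+0) = 23.8100
  k=1: S(1,-1) = 18.2039; S(1,+0) = 23.8100; S(1,+1) = 31.1425
  k=2: S(2,-2) = 13.9178; S(2,-1) = 18.2039; S(2,+0) = 23.8100; S(2,+1) = 31.1425; S(2,+2) = 40.7331
  k=3: S(3,-3) = 10.6409; S(3,-2) = 13.9178; S(3,-1) = 18.2039; S(3,+0) = 23.8100; S(3,+1) = 31.1425; S(3,+2) = 40.7331; S(3,+3) = 53.2772
Terminal payoffs V(N, j) = max(S_T - K, 0):
  V(3,-3) = 0.000000; V(3,-2) = 0.000000; V(3,-1) = 0.000000; V(3,+0) = 1.120000; V(3,+1) = 8.452503; V(3,+2) = 18.043116; V(3,+3) = 30.587243
Backward induction: V(k, j) = exp(-r*dt) * [p_u * V(k+1, j+1) + p_m * V(k+1, j) + p_d * V(k+1, j-1)]
  V(2,-2) = exp(-r*dt) * [p_u*0.000000 + p_m*0.000000 + p_d*0.000000] = 0.000000
  V(2,-1) = exp(-r*dt) * [p_u*1.120000 + p_m*0.000000 + p_d*0.000000] = 0.176582
  V(2,+0) = exp(-r*dt) * [p_u*8.452503 + p_m*1.120000 + p_d*0.000000] = 2.067822
  V(2,+1) = exp(-r*dt) * [p_u*18.043116 + p_m*8.452503 + p_d*1.120000] = 8.584058
  V(2,+2) = exp(-r*dt) * [p_u*30.587243 + p_m*18.043116 + p_d*8.452503] = 18.107712
  V(1,-1) = exp(-r*dt) * [p_u*2.067822 + p_m*0.176582 + p_d*0.000000] = 0.441928
  V(1,+0) = exp(-r*dt) * [p_u*8.584058 + p_m*2.067822 + p_d*0.176582] = 2.740841
  V(1,+1) = exp(-r*dt) * [p_u*18.107712 + p_m*8.584058 + p_d*2.067822] = 8.842243
  V(0,+0) = exp(-r*dt) * [p_u*8.842243 + p_m*2.740841 + p_d*0.441928] = 3.268579

Answer: Price = V(0,0) = 3.2686


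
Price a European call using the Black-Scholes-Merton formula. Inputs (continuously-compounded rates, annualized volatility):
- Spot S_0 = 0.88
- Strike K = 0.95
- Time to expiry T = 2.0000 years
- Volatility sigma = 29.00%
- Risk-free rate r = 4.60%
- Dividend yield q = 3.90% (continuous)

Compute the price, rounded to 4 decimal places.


Answer: Price = 0.1118

Derivation:
d1 = (ln(S/K) + (r - q + 0.5*sigma^2) * T) / (sigma * sqrt(T)) = 0.05256954
d2 = d1 - sigma * sqrt(T) = -0.35755239
exp(-rT) = 0.91210515; exp(-qT) = 0.92496443
C = S_0 * exp(-qT) * N(d1) - K * exp(-rT) * N(d2)
N(d1) = 0.52096256; N(d2) = 0.36033916
C = 0.8800 * 0.92496443 * 0.52096256 - 0.9500 * 0.91210515 * 0.36033916 = 0.1118


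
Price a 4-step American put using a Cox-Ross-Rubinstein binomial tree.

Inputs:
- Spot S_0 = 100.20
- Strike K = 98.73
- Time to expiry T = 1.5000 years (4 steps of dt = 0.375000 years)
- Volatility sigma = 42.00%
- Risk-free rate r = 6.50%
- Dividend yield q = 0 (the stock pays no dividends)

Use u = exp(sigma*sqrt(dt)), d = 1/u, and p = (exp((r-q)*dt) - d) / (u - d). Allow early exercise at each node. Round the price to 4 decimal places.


Answer: Price = V(0,0) = 14.9607

Derivation:
dt = T/N = 0.375000
u = exp(sigma*sqrt(dt)) = 1.293299; d = 1/u = 0.773216
p = (exp((r-q)*dt) - d) / (u - d) = 0.483496
Discount per step: exp(-r*dt) = 0.975920
Stock lattice S(k, i) with i counting down-moves:
  k=0: S(0,0) = 100.2000
  k=1: S(1,0) = 129.5886; S(1,1) = 77.4763
  k=2: S(2,0) = 167.5968; S(2,1) = 100.2000; S(2,2) = 59.9059
  k=3: S(3,0) = 216.7528; S(3,1) = 129.5886; S(3,2) = 77.4763; S(3,3) = 46.3202
  k=4: S(4,0) = 280.3262; S(4,1) = 167.5968; S(4,2) = 100.2000; S(4,3) = 59.9059; S(4,4) = 35.8156
Terminal payoffs V(N, i) = max(K - S_T, 0):
  V(4,0) = 0.000000; V(4,1) = 0.000000; V(4,2) = 0.000000; V(4,3) = 38.824079; V(4,4) = 62.914438
Backward induction: V(k, i) = exp(-r*dt) * [p * V(k+1, i) + (1-p) * V(k+1, i+1)]; then take max(V_cont, immediate exercise) for American.
  V(3,0) = exp(-r*dt) * [p*0.000000 + (1-p)*0.000000] = 0.000000; exercise = 0.000000; V(3,0) = max -> 0.000000
  V(3,1) = exp(-r*dt) * [p*0.000000 + (1-p)*0.000000] = 0.000000; exercise = 0.000000; V(3,1) = max -> 0.000000
  V(3,2) = exp(-r*dt) * [p*0.000000 + (1-p)*38.824079] = 19.569899; exercise = 21.253725; V(3,2) = max -> 21.253725
  V(3,3) = exp(-r*dt) * [p*38.824079 + (1-p)*62.914438] = 50.032314; exercise = 52.409764; V(3,3) = max -> 52.409764
  V(2,0) = exp(-r*dt) * [p*0.000000 + (1-p)*0.000000] = 0.000000; exercise = 0.000000; V(2,0) = max -> 0.000000
  V(2,1) = exp(-r*dt) * [p*0.000000 + (1-p)*21.253725] = 10.713280; exercise = 0.000000; V(2,1) = max -> 10.713280
  V(2,2) = exp(-r*dt) * [p*21.253725 + (1-p)*52.409764] = 36.446628; exercise = 38.824079; V(2,2) = max -> 38.824079
  V(1,0) = exp(-r*dt) * [p*0.000000 + (1-p)*10.713280] = 5.400200; exercise = 0.000000; V(1,0) = max -> 5.400200
  V(1,1) = exp(-r*dt) * [p*10.713280 + (1-p)*38.824079] = 24.624999; exercise = 21.253725; V(1,1) = max -> 24.624999
  V(0,0) = exp(-r*dt) * [p*5.400200 + (1-p)*24.624999] = 14.960729; exercise = 0.000000; V(0,0) = max -> 14.960729


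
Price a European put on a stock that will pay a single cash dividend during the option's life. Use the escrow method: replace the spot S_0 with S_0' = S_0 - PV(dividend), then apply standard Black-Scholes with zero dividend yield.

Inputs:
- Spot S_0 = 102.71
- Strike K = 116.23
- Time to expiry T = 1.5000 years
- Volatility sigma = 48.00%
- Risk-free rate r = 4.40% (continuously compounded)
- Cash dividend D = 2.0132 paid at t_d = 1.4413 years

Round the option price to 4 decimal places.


Answer: Price = 28.4229

Derivation:
PV(D) = D * exp(-r * t_d) = 2.0132 * 0.93855183 = 1.88949254
S_0' = S_0 - PV(D) = 102.7100 - 1.88949254 = 100.82050746
d1 = (ln(S_0'/K) + (r + sigma^2/2)*T) / (sigma*sqrt(T)) = 0.16427026
d2 = d1 - sigma*sqrt(T) = -0.42360728
exp(-rT) = 0.93613086
N(-d1) = 0.43475920; N(-d2) = 0.66407388
P = K * exp(-rT) * N(-d2) - S_0' * N(-d1) = 116.2300 * 0.93613086 * 0.66407388 - 100.82050746 * 0.43475920 = 28.4229


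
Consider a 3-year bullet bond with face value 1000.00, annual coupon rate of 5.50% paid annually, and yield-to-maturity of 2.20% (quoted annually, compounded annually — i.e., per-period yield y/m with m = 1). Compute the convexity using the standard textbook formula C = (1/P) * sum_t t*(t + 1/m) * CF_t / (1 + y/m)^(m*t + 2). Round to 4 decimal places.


Answer: Convexity = 10.7420

Derivation:
Coupon per period c = face * coupon_rate / m = 55.000000
Periods per year m = 1; per-period yield y/m = 0.022000
Number of cashflows N = 3
Cashflows (t years, CF_t, discount factor 1/(1+y/m)^(m*t), PV):
  t = 1.0000: CF_t = 55.000000, DF = 0.978474, PV = 53.816047
  t = 2.0000: CF_t = 55.000000, DF = 0.957411, PV = 52.657580
  t = 3.0000: CF_t = 1055.000000, DF = 0.936801, PV = 988.324980
Price P = sum_t PV_t = 1094.798607
Convexity numerator sum_t t*(t + 1/m) * CF_t / (1+y/m)^(m*t + 2):
  t = 1.0000: term = 103.048102
  t = 2.0000: term = 302.489537
  t = 3.0000: term = 11354.793139
Convexity = (1/P) * sum = 11760.330778 / 1094.798607 = 10.742004


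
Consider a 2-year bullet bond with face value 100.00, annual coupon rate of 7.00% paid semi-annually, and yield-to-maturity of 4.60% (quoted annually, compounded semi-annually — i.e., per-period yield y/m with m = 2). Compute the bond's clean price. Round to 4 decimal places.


Coupon per period c = face * coupon_rate / m = 3.500000
Periods per year m = 2; per-period yield y/m = 0.023000
Number of cashflows N = 4
Cashflows (t years, CF_t, discount factor 1/(1+y/m)^(m*t), PV):
  t = 0.5000: CF_t = 3.500000, DF = 0.977517, PV = 3.421310
  t = 1.0000: CF_t = 3.500000, DF = 0.955540, PV = 3.344389
  t = 1.5000: CF_t = 3.500000, DF = 0.934056, PV = 3.269197
  t = 2.0000: CF_t = 103.500000, DF = 0.913056, PV = 94.501307
Price P = sum_t PV_t = 104.536203

Answer: Price = 104.5362


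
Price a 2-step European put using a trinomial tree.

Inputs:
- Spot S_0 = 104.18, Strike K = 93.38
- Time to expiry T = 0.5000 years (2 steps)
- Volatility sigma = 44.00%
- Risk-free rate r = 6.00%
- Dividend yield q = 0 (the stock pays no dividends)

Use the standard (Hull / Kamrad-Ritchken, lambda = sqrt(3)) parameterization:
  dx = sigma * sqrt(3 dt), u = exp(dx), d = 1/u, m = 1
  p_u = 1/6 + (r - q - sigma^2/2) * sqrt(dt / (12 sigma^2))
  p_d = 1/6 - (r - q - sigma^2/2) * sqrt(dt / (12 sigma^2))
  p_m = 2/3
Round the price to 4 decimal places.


dt = T/N = 0.250000; dx = sigma*sqrt(3*dt) = 0.381051
u = exp(dx) = 1.463823; d = 1/u = 0.683143
p_u = 0.154595, p_m = 0.666667, p_d = 0.178739
Discount per step: exp(-r*dt) = 0.985112
Stock lattice S(k, j) with j the centered position index:
  k=0: S(0,+0) = 104.1800
  k=1: S(1,-1) = 71.1698; S(1,+0) = 104.1800; S(1,+1) = 152.5010
  k=2: S(2,-2) = 48.6192; S(2,-1) = 71.1698; S(2,+0) = 104.1800; S(2,+1) = 152.5010; S(2,+2) = 223.2344
Terminal payoffs V(N, j) = max(K - S_T, 0):
  V(2,-2) = 44.760834; V(2,-1) = 22.210170; V(2,+0) = 0.000000; V(2,+1) = 0.000000; V(2,+2) = 0.000000
Backward induction: V(k, j) = exp(-r*dt) * [p_u * V(k+1, j+1) + p_m * V(k+1, j) + p_d * V(k+1, j-1)]
  V(1,-1) = exp(-r*dt) * [p_u*0.000000 + p_m*22.210170 + p_d*44.760834] = 22.467710
  V(1,+0) = exp(-r*dt) * [p_u*0.000000 + p_m*0.000000 + p_d*22.210170] = 3.910710
  V(1,+1) = exp(-r*dt) * [p_u*0.000000 + p_m*0.000000 + p_d*0.000000] = 0.000000
  V(0,+0) = exp(-r*dt) * [p_u*0.000000 + p_m*3.910710 + p_d*22.467710] = 6.524382

Answer: Price = V(0,0) = 6.5244


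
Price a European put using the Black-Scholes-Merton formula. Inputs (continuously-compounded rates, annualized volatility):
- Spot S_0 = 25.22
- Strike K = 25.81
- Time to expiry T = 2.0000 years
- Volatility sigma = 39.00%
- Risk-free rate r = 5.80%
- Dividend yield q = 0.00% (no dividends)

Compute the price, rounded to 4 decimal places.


Answer: Price = 4.1904

Derivation:
d1 = (ln(S/K) + (r - q + 0.5*sigma^2) * T) / (sigma * sqrt(T)) = 0.44416335
d2 = d1 - sigma * sqrt(T) = -0.10737994
exp(-rT) = 0.89047522; exp(-qT) = 1.00000000
P = K * exp(-rT) * N(-d2) - S_0 * exp(-qT) * N(-d1)
N(-d1) = 0.32846224; N(-d2) = 0.54275621
P = 25.8100 * 0.89047522 * 0.54275621 - 25.2200 * 1.00000000 * 0.32846224 = 4.1904


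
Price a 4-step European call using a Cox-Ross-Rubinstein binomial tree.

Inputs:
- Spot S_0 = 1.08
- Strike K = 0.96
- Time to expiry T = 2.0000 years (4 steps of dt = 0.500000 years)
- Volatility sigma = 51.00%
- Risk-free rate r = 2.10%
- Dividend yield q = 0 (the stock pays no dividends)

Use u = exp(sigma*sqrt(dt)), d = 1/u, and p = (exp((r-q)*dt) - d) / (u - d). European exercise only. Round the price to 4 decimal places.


Answer: Price = V(0,0) = 0.3680

Derivation:
dt = T/N = 0.500000
u = exp(sigma*sqrt(dt)) = 1.434225; d = 1/u = 0.697241
p = (exp((r-q)*dt) - d) / (u - d) = 0.425131
Discount per step: exp(-r*dt) = 0.989555
Stock lattice S(k, i) with i counting down-moves:
  k=0: S(0,0) = 1.0800
  k=1: S(1,0) = 1.5490; S(1,1) = 0.7530
  k=2: S(2,0) = 2.2216; S(2,1) = 1.0800; S(2,2) = 0.5250
  k=3: S(3,0) = 3.1862; S(3,1) = 1.5490; S(3,2) = 0.7530; S(3,3) = 0.3661
  k=4: S(4,0) = 4.5698; S(4,1) = 2.2216; S(4,2) = 1.0800; S(4,3) = 0.5250; S(4,4) = 0.2552
Terminal payoffs V(N, i) = max(S_T - K, 0):
  V(4,0) = 3.609752; V(4,1) = 1.261561; V(4,2) = 0.120000; V(4,3) = 0.000000; V(4,4) = 0.000000
Backward induction: V(k, i) = exp(-r*dt) * [p * V(k+1, i) + (1-p) * V(k+1, i+1)].
  V(3,0) = exp(-r*dt) * [p*3.609752 + (1-p)*1.261561] = 2.236245
  V(3,1) = exp(-r*dt) * [p*1.261561 + (1-p)*0.120000] = 0.598990
  V(3,2) = exp(-r*dt) * [p*0.120000 + (1-p)*0.000000] = 0.050483
  V(3,3) = exp(-r*dt) * [p*0.000000 + (1-p)*0.000000] = 0.000000
  V(2,0) = exp(-r*dt) * [p*2.236245 + (1-p)*0.598990] = 1.281510
  V(2,1) = exp(-r*dt) * [p*0.598990 + (1-p)*0.050483] = 0.280707
  V(2,2) = exp(-r*dt) * [p*0.050483 + (1-p)*0.000000] = 0.021238
  V(1,0) = exp(-r*dt) * [p*1.281510 + (1-p)*0.280707] = 0.698803
  V(1,1) = exp(-r*dt) * [p*0.280707 + (1-p)*0.021238] = 0.130172
  V(0,0) = exp(-r*dt) * [p*0.698803 + (1-p)*0.130172] = 0.368030


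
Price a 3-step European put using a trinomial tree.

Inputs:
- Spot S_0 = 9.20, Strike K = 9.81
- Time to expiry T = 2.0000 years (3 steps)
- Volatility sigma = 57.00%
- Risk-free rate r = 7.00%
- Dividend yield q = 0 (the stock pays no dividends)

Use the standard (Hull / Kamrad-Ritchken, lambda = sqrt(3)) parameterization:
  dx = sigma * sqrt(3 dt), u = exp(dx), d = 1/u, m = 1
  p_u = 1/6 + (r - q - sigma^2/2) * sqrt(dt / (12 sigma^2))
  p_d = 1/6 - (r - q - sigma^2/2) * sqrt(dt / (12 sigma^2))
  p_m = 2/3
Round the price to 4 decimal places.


dt = T/N = 0.666667; dx = sigma*sqrt(3*dt) = 0.806102
u = exp(dx) = 2.239162; d = 1/u = 0.446596
p_u = 0.128437, p_m = 0.666667, p_d = 0.204896
Discount per step: exp(-r*dt) = 0.954405
Stock lattice S(k, j) with j the centered position index:
  k=0: S(0,+0) = 9.2000
  k=1: S(1,-1) = 4.1087; S(1,+0) = 9.2000; S(1,+1) = 20.6003
  k=2: S(2,-2) = 1.8349; S(2,-1) = 4.1087; S(2,+0) = 9.2000; S(2,+1) = 20.6003; S(2,+2) = 46.1274
  k=3: S(3,-3) = 0.8195; S(3,-2) = 1.8349; S(3,-1) = 4.1087; S(3,+0) = 9.2000; S(3,+1) = 20.6003; S(3,+2) = 46.1274; S(3,+3) = 103.2867
Terminal payoffs V(N, j) = max(K - S_T, 0):
  V(3,-3) = 8.990533; V(3,-2) = 7.975082; V(3,-1) = 5.701320; V(3,+0) = 0.610000; V(3,+1) = 0.000000; V(3,+2) = 0.000000; V(3,+3) = 0.000000
Backward induction: V(k, j) = exp(-r*dt) * [p_u * V(k+1, j+1) + p_m * V(k+1, j) + p_d * V(k+1, j-1)]
  V(2,-2) = exp(-r*dt) * [p_u*5.701320 + p_m*7.975082 + p_d*8.990533] = 7.531316
  V(2,-1) = exp(-r*dt) * [p_u*0.610000 + p_m*5.701320 + p_d*7.975082] = 5.261913
  V(2,+0) = exp(-r*dt) * [p_u*0.000000 + p_m*0.610000 + p_d*5.701320] = 1.503040
  V(2,+1) = exp(-r*dt) * [p_u*0.000000 + p_m*0.000000 + p_d*0.610000] = 0.119288
  V(2,+2) = exp(-r*dt) * [p_u*0.000000 + p_m*0.000000 + p_d*0.000000] = 0.000000
  V(1,-1) = exp(-r*dt) * [p_u*1.503040 + p_m*5.261913 + p_d*7.531316] = 5.005021
  V(1,+0) = exp(-r*dt) * [p_u*0.119288 + p_m*1.503040 + p_d*5.261913] = 1.999949
  V(1,+1) = exp(-r*dt) * [p_u*0.000000 + p_m*0.119288 + p_d*1.503040] = 0.369824
  V(0,+0) = exp(-r*dt) * [p_u*0.369824 + p_m*1.999949 + p_d*5.005021] = 2.296593

Answer: Price = V(0,0) = 2.2966


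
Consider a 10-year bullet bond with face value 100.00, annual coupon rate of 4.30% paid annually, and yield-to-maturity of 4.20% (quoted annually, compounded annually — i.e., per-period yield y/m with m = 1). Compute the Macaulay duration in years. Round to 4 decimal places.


Coupon per period c = face * coupon_rate / m = 4.300000
Periods per year m = 1; per-period yield y/m = 0.042000
Number of cashflows N = 10
Cashflows (t years, CF_t, discount factor 1/(1+y/m)^(m*t), PV):
  t = 1.0000: CF_t = 4.300000, DF = 0.959693, PV = 4.126679
  t = 2.0000: CF_t = 4.300000, DF = 0.921010, PV = 3.960345
  t = 3.0000: CF_t = 4.300000, DF = 0.883887, PV = 3.800715
  t = 4.0000: CF_t = 4.300000, DF = 0.848260, PV = 3.647519
  t = 5.0000: CF_t = 4.300000, DF = 0.814069, PV = 3.500498
  t = 6.0000: CF_t = 4.300000, DF = 0.781257, PV = 3.359403
  t = 7.0000: CF_t = 4.300000, DF = 0.749766, PV = 3.223995
  t = 8.0000: CF_t = 4.300000, DF = 0.719545, PV = 3.094046
  t = 9.0000: CF_t = 4.300000, DF = 0.690543, PV = 2.969334
  t = 10.0000: CF_t = 104.300000, DF = 0.662709, PV = 69.120539
Price P = sum_t PV_t = 100.803074
Macaulay numerator sum_t t * PV_t:
  t * PV_t at t = 1.0000: 4.126679
  t * PV_t at t = 2.0000: 7.920690
  t * PV_t at t = 3.0000: 11.402145
  t * PV_t at t = 4.0000: 14.590077
  t * PV_t at t = 5.0000: 17.502491
  t * PV_t at t = 6.0000: 20.156420
  t * PV_t at t = 7.0000: 22.567968
  t * PV_t at t = 8.0000: 24.752364
  t * PV_t at t = 9.0000: 26.724002
  t * PV_t at t = 10.0000: 691.205394
Macaulay duration D = (sum_t t * PV_t) / P = 840.948231 / 100.803074 = 8.342486

Answer: Macaulay duration = 8.3425 years


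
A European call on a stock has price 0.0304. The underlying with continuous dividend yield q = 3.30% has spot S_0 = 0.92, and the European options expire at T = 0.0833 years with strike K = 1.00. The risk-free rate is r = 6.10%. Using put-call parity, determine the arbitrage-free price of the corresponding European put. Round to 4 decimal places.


Answer: Put price = 0.1079

Derivation:
Put-call parity: C - P = S_0 * exp(-qT) - K * exp(-rT).
S_0 * exp(-qT) = 0.9200 * 0.99725487 = 0.91747448
K * exp(-rT) = 1.0000 * 0.99493159 = 0.99493159
P = C - S*exp(-qT) + K*exp(-rT)
P = 0.0304 - 0.91747448 + 0.99493159 = 0.1079


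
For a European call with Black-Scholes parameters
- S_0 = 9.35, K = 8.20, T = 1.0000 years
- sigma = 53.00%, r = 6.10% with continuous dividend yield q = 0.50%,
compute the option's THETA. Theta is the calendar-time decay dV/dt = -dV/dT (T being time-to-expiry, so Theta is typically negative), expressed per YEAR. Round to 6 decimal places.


d1 = 0.6182871491; d2 = 0.0882871491
phi(d1) = 0.3295332457; exp(-qT) = 0.9950124792; exp(-rT) = 0.9408232398
Theta = -S*exp(-qT)*phi(d1)*sigma/(2*sqrt(T)) - r*K*exp(-rT)*N(d2) + q*S*exp(-qT)*N(d1)
N(d1) = 0.7318069643; N(d2) = 0.5351757737; sqrt(T) = 1.0000000000
Term 1 = -9.3500 * 0.9950124792 * 0.3295332457 * 0.5300 / (2 * 1.0000000000) = -0.8124286838
Term 2 = -0.0610 * 8.2000 * 0.9408232398 * 0.5351757737 = -0.2518536038
Term 3 = 0.0050 * 9.3500 * 0.9950124792 * 0.7318069643 = 0.0340413426
Theta = -0.8124286838 + (-0.2518536038) + (0.0340413426) = -1.030241

Answer: Theta = -1.030241


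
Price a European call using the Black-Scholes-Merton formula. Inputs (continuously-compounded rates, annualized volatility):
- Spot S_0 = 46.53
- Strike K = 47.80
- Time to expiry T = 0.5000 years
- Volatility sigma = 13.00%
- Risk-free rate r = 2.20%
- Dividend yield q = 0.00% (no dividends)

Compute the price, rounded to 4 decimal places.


d1 = (ln(S/K) + (r - q + 0.5*sigma^2) * T) / (sigma * sqrt(T)) = -0.12731592
d2 = d1 - sigma * sqrt(T) = -0.21923980
exp(-rT) = 0.98906028; exp(-qT) = 1.00000000
C = S_0 * exp(-qT) * N(d1) - K * exp(-rT) * N(d2)
N(d1) = 0.44934518; N(d2) = 0.41323163
C = 46.5300 * 1.00000000 * 0.44934518 - 47.8000 * 0.98906028 * 0.41323163 = 1.3716

Answer: Price = 1.3716


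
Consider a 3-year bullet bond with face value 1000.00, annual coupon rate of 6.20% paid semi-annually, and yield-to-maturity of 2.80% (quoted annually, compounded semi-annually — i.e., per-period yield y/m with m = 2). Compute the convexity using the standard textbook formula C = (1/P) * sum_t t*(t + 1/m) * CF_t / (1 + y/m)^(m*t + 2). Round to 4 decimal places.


Answer: Convexity = 9.2830

Derivation:
Coupon per period c = face * coupon_rate / m = 31.000000
Periods per year m = 2; per-period yield y/m = 0.014000
Number of cashflows N = 6
Cashflows (t years, CF_t, discount factor 1/(1+y/m)^(m*t), PV):
  t = 0.5000: CF_t = 31.000000, DF = 0.986193, PV = 30.571992
  t = 1.0000: CF_t = 31.000000, DF = 0.972577, PV = 30.149894
  t = 1.5000: CF_t = 31.000000, DF = 0.959149, PV = 29.733623
  t = 2.0000: CF_t = 31.000000, DF = 0.945906, PV = 29.323099
  t = 2.5000: CF_t = 31.000000, DF = 0.932847, PV = 28.918244
  t = 3.0000: CF_t = 1031.000000, DF = 0.919967, PV = 948.486023
Price P = sum_t PV_t = 1097.182875
Convexity numerator sum_t t*(t + 1/m) * CF_t / (1+y/m)^(m*t + 2):
  t = 0.5000: term = 14.866811
  t = 1.0000: term = 43.984649
  t = 1.5000: term = 86.754732
  t = 2.0000: term = 142.594892
  t = 2.5000: term = 210.939189
  t = 3.0000: term = 9685.996870
Convexity = (1/P) * sum = 10185.137144 / 1097.182875 = 9.282990


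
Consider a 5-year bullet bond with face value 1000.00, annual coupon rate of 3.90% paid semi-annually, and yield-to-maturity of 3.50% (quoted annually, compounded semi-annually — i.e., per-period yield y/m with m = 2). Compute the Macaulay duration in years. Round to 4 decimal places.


Answer: Macaulay duration = 4.5954 years

Derivation:
Coupon per period c = face * coupon_rate / m = 19.500000
Periods per year m = 2; per-period yield y/m = 0.017500
Number of cashflows N = 10
Cashflows (t years, CF_t, discount factor 1/(1+y/m)^(m*t), PV):
  t = 0.5000: CF_t = 19.500000, DF = 0.982801, PV = 19.164619
  t = 1.0000: CF_t = 19.500000, DF = 0.965898, PV = 18.835007
  t = 1.5000: CF_t = 19.500000, DF = 0.949285, PV = 18.511063
  t = 2.0000: CF_t = 19.500000, DF = 0.932959, PV = 18.192691
  t = 2.5000: CF_t = 19.500000, DF = 0.916913, PV = 17.879794
  t = 3.0000: CF_t = 19.500000, DF = 0.901143, PV = 17.572280
  t = 3.5000: CF_t = 19.500000, DF = 0.885644, PV = 17.270054
  t = 4.0000: CF_t = 19.500000, DF = 0.870412, PV = 16.973026
  t = 4.5000: CF_t = 19.500000, DF = 0.855441, PV = 16.681106
  t = 5.0000: CF_t = 1019.500000, DF = 0.840729, PV = 857.122807
Price P = sum_t PV_t = 1018.202446
Macaulay numerator sum_t t * PV_t:
  t * PV_t at t = 0.5000: 9.582310
  t * PV_t at t = 1.0000: 18.835007
  t * PV_t at t = 1.5000: 27.766594
  t * PV_t at t = 2.0000: 36.385382
  t * PV_t at t = 2.5000: 44.699486
  t * PV_t at t = 3.0000: 52.716839
  t * PV_t at t = 3.5000: 60.445188
  t * PV_t at t = 4.0000: 67.892103
  t * PV_t at t = 4.5000: 75.064978
  t * PV_t at t = 5.0000: 4285.614033
Macaulay duration D = (sum_t t * PV_t) / P = 4679.001919 / 1018.202446 = 4.595355


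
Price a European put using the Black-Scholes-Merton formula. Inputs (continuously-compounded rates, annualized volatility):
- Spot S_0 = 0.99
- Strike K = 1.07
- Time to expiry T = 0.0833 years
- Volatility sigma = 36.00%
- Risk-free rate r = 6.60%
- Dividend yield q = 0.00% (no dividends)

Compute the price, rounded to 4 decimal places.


Answer: Price = 0.0895

Derivation:
d1 = (ln(S/K) + (r - q + 0.5*sigma^2) * T) / (sigma * sqrt(T)) = -0.64304033
d2 = d1 - sigma * sqrt(T) = -0.74694259
exp(-rT) = 0.99451729; exp(-qT) = 1.00000000
P = K * exp(-rT) * N(-d2) - S_0 * exp(-qT) * N(-d1)
N(-d1) = 0.73990103; N(-d2) = 0.77245089
P = 1.0700 * 0.99451729 * 0.77245089 - 0.9900 * 1.00000000 * 0.73990103 = 0.0895


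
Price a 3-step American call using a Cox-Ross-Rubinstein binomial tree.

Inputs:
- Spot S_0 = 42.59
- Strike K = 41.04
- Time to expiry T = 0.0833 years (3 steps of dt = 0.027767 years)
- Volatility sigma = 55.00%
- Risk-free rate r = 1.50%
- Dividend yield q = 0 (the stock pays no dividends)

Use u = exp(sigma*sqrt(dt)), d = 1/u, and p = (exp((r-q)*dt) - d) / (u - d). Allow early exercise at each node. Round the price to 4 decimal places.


Answer: Price = V(0,0) = 3.6744

Derivation:
dt = T/N = 0.027767
u = exp(sigma*sqrt(dt)) = 1.095979; d = 1/u = 0.912426
p = (exp((r-q)*dt) - d) / (u - d) = 0.479374
Discount per step: exp(-r*dt) = 0.999584
Stock lattice S(k, i) with i counting down-moves:
  k=0: S(0,0) = 42.5900
  k=1: S(1,0) = 46.6778; S(1,1) = 38.8602
  k=2: S(2,0) = 51.1579; S(2,1) = 42.5900; S(2,2) = 35.4571
  k=3: S(3,0) = 56.0680; S(3,1) = 46.6778; S(3,2) = 38.8602; S(3,3) = 32.3520
Terminal payoffs V(N, i) = max(S_T - K, 0):
  V(3,0) = 15.027957; V(3,1) = 5.637760; V(3,2) = 0.000000; V(3,3) = 0.000000
Backward induction: V(k, i) = exp(-r*dt) * [p * V(k+1, i) + (1-p) * V(k+1, i+1)]; then take max(V_cont, immediate exercise) for American.
  V(2,0) = exp(-r*dt) * [p*15.027957 + (1-p)*5.637760] = 10.134950; exercise = 10.117860; V(2,0) = max -> 10.134950
  V(2,1) = exp(-r*dt) * [p*5.637760 + (1-p)*0.000000] = 2.701467; exercise = 1.550000; V(2,1) = max -> 2.701467
  V(2,2) = exp(-r*dt) * [p*0.000000 + (1-p)*0.000000] = 0.000000; exercise = 0.000000; V(2,2) = max -> 0.000000
  V(1,0) = exp(-r*dt) * [p*10.134950 + (1-p)*2.701467] = 6.262273; exercise = 5.637760; V(1,0) = max -> 6.262273
  V(1,1) = exp(-r*dt) * [p*2.701467 + (1-p)*0.000000] = 1.294473; exercise = 0.000000; V(1,1) = max -> 1.294473
  V(0,0) = exp(-r*dt) * [p*6.262273 + (1-p)*1.294473] = 3.674374; exercise = 1.550000; V(0,0) = max -> 3.674374


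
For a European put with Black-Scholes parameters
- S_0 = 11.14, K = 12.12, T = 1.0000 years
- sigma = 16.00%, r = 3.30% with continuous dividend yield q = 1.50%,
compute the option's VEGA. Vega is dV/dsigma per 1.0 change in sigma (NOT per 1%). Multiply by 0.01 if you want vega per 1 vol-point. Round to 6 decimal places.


d1 = -0.3344671634; d2 = -0.4944671634
phi(d1) = 0.3772403827; exp(-qT) = 0.9851119396; exp(-rT) = 0.9675385596
Vega = S * exp(-qT) * phi(d1) * sqrt(T) = 11.1400 * 0.9851119396 * 0.3772403827 * 1.0000000000 = 4.139891

Answer: Vega = 4.139891


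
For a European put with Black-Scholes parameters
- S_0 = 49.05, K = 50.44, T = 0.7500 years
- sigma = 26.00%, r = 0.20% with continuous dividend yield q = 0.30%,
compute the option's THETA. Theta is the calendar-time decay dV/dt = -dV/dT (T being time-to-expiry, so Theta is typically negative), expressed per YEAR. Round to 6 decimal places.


d1 = -0.0148526691; d2 = -0.2400192741
phi(d1) = 0.3988982791; exp(-qT) = 0.9977525294; exp(-rT) = 0.9985011244
Theta = -S*exp(-qT)*phi(d1)*sigma/(2*sqrt(T)) + r*K*exp(-rT)*N(-d2) - q*S*exp(-qT)*N(-d1)
N(-d1) = 0.5059251398; N(-d2) = 0.5948423427; sqrt(T) = 0.8660254038
Term 1 = -49.0500 * 0.9977525294 * 0.3988982791 * 0.2600 / (2 * 0.8660254038) = -2.9304663071
Term 2 = 0.0020 * 50.4400 * 0.9985011244 * 0.5948423427 = 0.0599177515
Term 3 = -0.0030 * 49.0500 * 0.9977525294 * 0.5059251398 = -0.0742795671
Theta = -2.9304663071 + (0.0599177515) + (-0.0742795671) = -2.944828

Answer: Theta = -2.944828


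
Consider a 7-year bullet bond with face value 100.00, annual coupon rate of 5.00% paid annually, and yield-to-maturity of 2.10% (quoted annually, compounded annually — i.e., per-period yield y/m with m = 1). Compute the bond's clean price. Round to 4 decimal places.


Coupon per period c = face * coupon_rate / m = 5.000000
Periods per year m = 1; per-period yield y/m = 0.021000
Number of cashflows N = 7
Cashflows (t years, CF_t, discount factor 1/(1+y/m)^(m*t), PV):
  t = 1.0000: CF_t = 5.000000, DF = 0.979432, PV = 4.897160
  t = 2.0000: CF_t = 5.000000, DF = 0.959287, PV = 4.796435
  t = 3.0000: CF_t = 5.000000, DF = 0.939556, PV = 4.697781
  t = 4.0000: CF_t = 5.000000, DF = 0.920231, PV = 4.601157
  t = 5.0000: CF_t = 5.000000, DF = 0.901304, PV = 4.506520
  t = 6.0000: CF_t = 5.000000, DF = 0.882766, PV = 4.413829
  t = 7.0000: CF_t = 105.000000, DF = 0.864609, PV = 90.783956
Price P = sum_t PV_t = 118.696838

Answer: Price = 118.6968


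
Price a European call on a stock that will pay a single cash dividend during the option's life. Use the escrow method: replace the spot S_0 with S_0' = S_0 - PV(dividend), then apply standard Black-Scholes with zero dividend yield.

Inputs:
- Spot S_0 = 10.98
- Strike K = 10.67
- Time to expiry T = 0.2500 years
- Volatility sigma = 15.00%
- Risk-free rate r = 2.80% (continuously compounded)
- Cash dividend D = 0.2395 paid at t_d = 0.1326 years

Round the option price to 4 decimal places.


Answer: Price = 0.3973

Derivation:
PV(D) = D * exp(-r * t_d) = 0.2395 * 0.99629408 = 0.23861243
S_0' = S_0 - PV(D) = 10.9800 - 0.23861243 = 10.74138757
d1 = (ln(S_0'/K) + (r + sigma^2/2)*T) / (sigma*sqrt(T)) = 0.21974282
d2 = d1 - sigma*sqrt(T) = 0.14474282
exp(-rT) = 0.99302444
N(d1) = 0.58696427; N(d2) = 0.55754304
C = S_0' * N(d1) - K * exp(-rT) * N(d2) = 10.74138757 * 0.58696427 - 10.6700 * 0.99302444 * 0.55754304 = 0.3973


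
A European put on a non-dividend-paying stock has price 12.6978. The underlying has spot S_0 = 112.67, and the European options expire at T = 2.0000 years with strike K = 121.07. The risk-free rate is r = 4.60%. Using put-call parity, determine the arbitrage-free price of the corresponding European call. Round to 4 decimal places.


Answer: Call price = 14.9392

Derivation:
Put-call parity: C - P = S_0 * exp(-qT) - K * exp(-rT).
S_0 * exp(-qT) = 112.6700 * 1.00000000 = 112.67000000
K * exp(-rT) = 121.0700 * 0.91210515 = 110.42857046
C = P + S*exp(-qT) - K*exp(-rT)
C = 12.6978 + 112.67000000 - 110.42857046 = 14.9392


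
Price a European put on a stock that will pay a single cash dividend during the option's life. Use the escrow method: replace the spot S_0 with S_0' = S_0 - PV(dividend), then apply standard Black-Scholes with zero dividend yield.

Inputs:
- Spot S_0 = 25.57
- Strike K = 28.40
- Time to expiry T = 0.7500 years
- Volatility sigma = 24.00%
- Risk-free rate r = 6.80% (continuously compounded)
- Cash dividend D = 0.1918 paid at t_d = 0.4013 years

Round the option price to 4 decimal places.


PV(D) = D * exp(-r * t_d) = 0.1918 * 0.97308056 = 0.18663685
S_0' = S_0 - PV(D) = 25.5700 - 0.18663685 = 25.38336315
d1 = (ln(S_0'/K) + (r + sigma^2/2)*T) / (sigma*sqrt(T)) = -0.19098352
d2 = d1 - sigma*sqrt(T) = -0.39882962
exp(-rT) = 0.95027867
N(-d1) = 0.57573075; N(-d2) = 0.65499062
P = K * exp(-rT) * N(-d2) - S_0' * N(-d1) = 28.4000 * 0.95027867 * 0.65499062 - 25.38336315 * 0.57573075 = 3.0628

Answer: Price = 3.0628


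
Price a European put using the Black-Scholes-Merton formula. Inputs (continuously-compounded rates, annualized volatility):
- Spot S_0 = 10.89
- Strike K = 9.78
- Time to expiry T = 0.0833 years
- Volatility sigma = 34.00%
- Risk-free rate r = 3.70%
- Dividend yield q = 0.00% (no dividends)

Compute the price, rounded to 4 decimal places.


d1 = (ln(S/K) + (r - q + 0.5*sigma^2) * T) / (sigma * sqrt(T)) = 1.17601543
d2 = d1 - sigma * sqrt(T) = 1.07788552
exp(-rT) = 0.99692264; exp(-qT) = 1.00000000
P = K * exp(-rT) * N(-d2) - S_0 * exp(-qT) * N(-d1)
N(-d1) = 0.11979436; N(-d2) = 0.14054242
P = 9.7800 * 0.99692264 * 0.14054242 - 10.8900 * 1.00000000 * 0.11979436 = 0.0657

Answer: Price = 0.0657


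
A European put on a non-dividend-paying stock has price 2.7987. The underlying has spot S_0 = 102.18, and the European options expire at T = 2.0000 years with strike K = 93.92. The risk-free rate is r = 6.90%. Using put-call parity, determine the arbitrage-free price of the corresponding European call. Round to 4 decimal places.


Answer: Call price = 23.1651

Derivation:
Put-call parity: C - P = S_0 * exp(-qT) - K * exp(-rT).
S_0 * exp(-qT) = 102.1800 * 1.00000000 = 102.18000000
K * exp(-rT) = 93.9200 * 0.87109869 = 81.81358913
C = P + S*exp(-qT) - K*exp(-rT)
C = 2.7987 + 102.18000000 - 81.81358913 = 23.1651


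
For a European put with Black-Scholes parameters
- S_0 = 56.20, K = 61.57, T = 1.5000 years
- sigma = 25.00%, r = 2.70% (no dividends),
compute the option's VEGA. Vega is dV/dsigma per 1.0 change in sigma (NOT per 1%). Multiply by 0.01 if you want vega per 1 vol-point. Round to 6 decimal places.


d1 = -0.0126817662; d2 = -0.3188679840
phi(d1) = 0.3989102013; exp(-qT) = 1.0000000000; exp(-rT) = 0.9603091645
Vega = S * exp(-qT) * phi(d1) * sqrt(T) = 56.2000 * 1.0000000000 * 0.3989102013 * 1.2247448714 = 27.457253

Answer: Vega = 27.457253


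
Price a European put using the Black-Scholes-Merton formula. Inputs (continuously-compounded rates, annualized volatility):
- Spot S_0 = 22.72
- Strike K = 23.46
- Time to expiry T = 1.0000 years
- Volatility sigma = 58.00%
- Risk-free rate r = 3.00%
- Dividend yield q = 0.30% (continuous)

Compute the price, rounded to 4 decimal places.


d1 = (ln(S/K) + (r - q + 0.5*sigma^2) * T) / (sigma * sqrt(T)) = 0.28129095
d2 = d1 - sigma * sqrt(T) = -0.29870905
exp(-rT) = 0.97044553; exp(-qT) = 0.99700450
P = K * exp(-rT) * N(-d2) - S_0 * exp(-qT) * N(-d1)
N(-d1) = 0.38924363; N(-d2) = 0.61741897
P = 23.4600 * 0.97044553 * 0.61741897 - 22.7200 * 0.99700450 * 0.38924363 = 5.2394

Answer: Price = 5.2394


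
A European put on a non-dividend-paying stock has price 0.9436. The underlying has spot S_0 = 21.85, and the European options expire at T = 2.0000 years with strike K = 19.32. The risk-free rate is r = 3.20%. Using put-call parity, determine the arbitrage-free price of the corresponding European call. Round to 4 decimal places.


Put-call parity: C - P = S_0 * exp(-qT) - K * exp(-rT).
S_0 * exp(-qT) = 21.8500 * 1.00000000 = 21.85000000
K * exp(-rT) = 19.3200 * 0.93800500 = 18.12225659
C = P + S*exp(-qT) - K*exp(-rT)
C = 0.9436 + 21.85000000 - 18.12225659 = 4.6713

Answer: Call price = 4.6713


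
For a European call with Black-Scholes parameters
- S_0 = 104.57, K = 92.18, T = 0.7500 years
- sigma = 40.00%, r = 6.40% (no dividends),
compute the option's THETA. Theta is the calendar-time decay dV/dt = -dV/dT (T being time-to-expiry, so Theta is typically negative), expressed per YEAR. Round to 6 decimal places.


Answer: Theta = -11.204524

Derivation:
d1 = 0.6758275083; d2 = 0.3294173468
phi(d1) = 0.3174896868; exp(-qT) = 1.0000000000; exp(-rT) = 0.9531337871
Theta = -S*exp(-qT)*phi(d1)*sigma/(2*sqrt(T)) - r*K*exp(-rT)*N(d2) + q*S*exp(-qT)*N(d1)
N(d1) = 0.7504249163; N(d2) = 0.6290798710; sqrt(T) = 0.8660254038
Term 1 = -104.5700 * 1.0000000000 * 0.3174896868 * 0.4000 / (2 * 0.8660254038) = -7.6671876836
Term 2 = -0.0640 * 92.1800 * 0.9531337871 * 0.6290798710 = -3.5373361443
Term 3 = 0 (no dividend yield, q = 0)
Theta = -7.6671876836 + (-3.5373361443) + (0.0000000000) = -11.204524


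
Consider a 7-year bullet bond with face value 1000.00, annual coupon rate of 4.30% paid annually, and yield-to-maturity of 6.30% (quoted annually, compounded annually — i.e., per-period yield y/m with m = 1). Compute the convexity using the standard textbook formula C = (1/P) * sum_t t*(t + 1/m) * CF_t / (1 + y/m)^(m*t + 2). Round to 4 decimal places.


Answer: Convexity = 41.4848

Derivation:
Coupon per period c = face * coupon_rate / m = 43.000000
Periods per year m = 1; per-period yield y/m = 0.063000
Number of cashflows N = 7
Cashflows (t years, CF_t, discount factor 1/(1+y/m)^(m*t), PV):
  t = 1.0000: CF_t = 43.000000, DF = 0.940734, PV = 40.451552
  t = 2.0000: CF_t = 43.000000, DF = 0.884980, PV = 38.054141
  t = 3.0000: CF_t = 43.000000, DF = 0.832531, PV = 35.798816
  t = 4.0000: CF_t = 43.000000, DF = 0.783190, PV = 33.677155
  t = 5.0000: CF_t = 43.000000, DF = 0.736773, PV = 31.681237
  t = 6.0000: CF_t = 43.000000, DF = 0.693107, PV = 29.803610
  t = 7.0000: CF_t = 1043.000000, DF = 0.652029, PV = 680.066617
Price P = sum_t PV_t = 889.533128
Convexity numerator sum_t t*(t + 1/m) * CF_t / (1+y/m)^(m*t + 2):
  t = 1.0000: term = 71.597632
  t = 2.0000: term = 202.062931
  t = 3.0000: term = 380.174846
  t = 4.0000: term = 596.072195
  t = 5.0000: term = 841.117868
  t = 6.0000: term = 1107.775178
  t = 7.0000: term = 33703.341020
Convexity = (1/P) * sum = 36902.141671 / 889.533128 = 41.484842


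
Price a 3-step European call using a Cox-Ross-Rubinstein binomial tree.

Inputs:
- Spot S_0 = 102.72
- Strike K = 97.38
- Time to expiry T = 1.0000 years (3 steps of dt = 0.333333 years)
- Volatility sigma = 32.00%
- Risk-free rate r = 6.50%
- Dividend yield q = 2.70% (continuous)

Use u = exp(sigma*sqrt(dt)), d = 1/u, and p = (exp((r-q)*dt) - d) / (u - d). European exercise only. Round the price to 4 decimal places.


Answer: Price = V(0,0) = 17.8598

Derivation:
dt = T/N = 0.333333
u = exp(sigma*sqrt(dt)) = 1.202920; d = 1/u = 0.831310
p = (exp((r-q)*dt) - d) / (u - d) = 0.488246
Discount per step: exp(-r*dt) = 0.978566
Stock lattice S(k, i) with i counting down-moves:
  k=0: S(0,0) = 102.7200
  k=1: S(1,0) = 123.5640; S(1,1) = 85.3922
  k=2: S(2,0) = 148.6376; S(2,1) = 102.7200; S(2,2) = 70.9874
  k=3: S(3,0) = 178.7991; S(3,1) = 123.5640; S(3,2) = 85.3922; S(3,3) = 59.0126
Terminal payoffs V(N, i) = max(S_T - K, 0):
  V(3,0) = 81.419148; V(3,1) = 26.183961; V(3,2) = 0.000000; V(3,3) = 0.000000
Backward induction: V(k, i) = exp(-r*dt) * [p * V(k+1, i) + (1-p) * V(k+1, i+1)].
  V(2,0) = exp(-r*dt) * [p*81.419148 + (1-p)*26.183961] = 52.013053
  V(2,1) = exp(-r*dt) * [p*26.183961 + (1-p)*0.000000] = 12.510193
  V(2,2) = exp(-r*dt) * [p*0.000000 + (1-p)*0.000000] = 0.000000
  V(1,0) = exp(-r*dt) * [p*52.013053 + (1-p)*12.510193] = 31.115760
  V(1,1) = exp(-r*dt) * [p*12.510193 + (1-p)*0.000000] = 5.977129
  V(0,0) = exp(-r*dt) * [p*31.115760 + (1-p)*5.977129] = 17.859772


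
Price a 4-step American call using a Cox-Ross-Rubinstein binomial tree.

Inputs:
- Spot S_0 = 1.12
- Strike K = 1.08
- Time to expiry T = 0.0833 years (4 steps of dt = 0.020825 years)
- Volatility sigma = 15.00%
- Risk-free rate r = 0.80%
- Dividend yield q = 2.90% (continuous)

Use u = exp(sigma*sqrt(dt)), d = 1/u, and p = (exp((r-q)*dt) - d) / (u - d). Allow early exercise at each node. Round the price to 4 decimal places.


Answer: Price = V(0,0) = 0.0441

Derivation:
dt = T/N = 0.020825
u = exp(sigma*sqrt(dt)) = 1.021882; d = 1/u = 0.978586
p = (exp((r-q)*dt) - d) / (u - d) = 0.484490
Discount per step: exp(-r*dt) = 0.999833
Stock lattice S(k, i) with i counting down-moves:
  k=0: S(0,0) = 1.1200
  k=1: S(1,0) = 1.1445; S(1,1) = 1.0960
  k=2: S(2,0) = 1.1696; S(2,1) = 1.1200; S(2,2) = 1.0725
  k=3: S(3,0) = 1.1951; S(3,1) = 1.1445; S(3,2) = 1.0960; S(3,3) = 1.0496
  k=4: S(4,0) = 1.2213; S(4,1) = 1.1696; S(4,2) = 1.1200; S(4,3) = 1.0725; S(4,4) = 1.0271
Terminal payoffs V(N, i) = max(S_T - K, 0):
  V(4,0) = 0.141298; V(4,1) = 0.089553; V(4,2) = 0.040000; V(4,3) = 0.000000; V(4,4) = 0.000000
Backward induction: V(k, i) = exp(-r*dt) * [p * V(k+1, i) + (1-p) * V(k+1, i+1)]; then take max(V_cont, immediate exercise) for American.
  V(3,0) = exp(-r*dt) * [p*0.141298 + (1-p)*0.089553] = 0.114603; exercise = 0.115145; V(3,0) = max -> 0.115145
  V(3,1) = exp(-r*dt) * [p*0.089553 + (1-p)*0.040000] = 0.063997; exercise = 0.064508; V(3,1) = max -> 0.064508
  V(3,2) = exp(-r*dt) * [p*0.040000 + (1-p)*0.000000] = 0.019376; exercise = 0.016017; V(3,2) = max -> 0.019376
  V(3,3) = exp(-r*dt) * [p*0.000000 + (1-p)*0.000000] = 0.000000; exercise = 0.000000; V(3,3) = max -> 0.000000
  V(2,0) = exp(-r*dt) * [p*0.115145 + (1-p)*0.064508] = 0.089026; exercise = 0.089553; V(2,0) = max -> 0.089553
  V(2,1) = exp(-r*dt) * [p*0.064508 + (1-p)*0.019376] = 0.041235; exercise = 0.040000; V(2,1) = max -> 0.041235
  V(2,2) = exp(-r*dt) * [p*0.019376 + (1-p)*0.000000] = 0.009386; exercise = 0.000000; V(2,2) = max -> 0.009386
  V(1,0) = exp(-r*dt) * [p*0.089553 + (1-p)*0.041235] = 0.064634; exercise = 0.064508; V(1,0) = max -> 0.064634
  V(1,1) = exp(-r*dt) * [p*0.041235 + (1-p)*0.009386] = 0.024813; exercise = 0.016017; V(1,1) = max -> 0.024813
  V(0,0) = exp(-r*dt) * [p*0.064634 + (1-p)*0.024813] = 0.044098; exercise = 0.040000; V(0,0) = max -> 0.044098


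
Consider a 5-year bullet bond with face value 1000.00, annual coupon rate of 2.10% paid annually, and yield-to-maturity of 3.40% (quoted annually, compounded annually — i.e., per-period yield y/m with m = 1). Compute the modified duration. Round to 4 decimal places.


Coupon per period c = face * coupon_rate / m = 21.000000
Periods per year m = 1; per-period yield y/m = 0.034000
Number of cashflows N = 5
Cashflows (t years, CF_t, discount factor 1/(1+y/m)^(m*t), PV):
  t = 1.0000: CF_t = 21.000000, DF = 0.967118, PV = 20.309478
  t = 2.0000: CF_t = 21.000000, DF = 0.935317, PV = 19.641661
  t = 3.0000: CF_t = 21.000000, DF = 0.904562, PV = 18.995804
  t = 4.0000: CF_t = 21.000000, DF = 0.874818, PV = 18.371184
  t = 5.0000: CF_t = 1021.000000, DF = 0.846052, PV = 863.819589
Price P = sum_t PV_t = 941.137715
First compute Macaulay numerator sum_t t * PV_t:
  t * PV_t at t = 1.0000: 20.309478
  t * PV_t at t = 2.0000: 39.283323
  t * PV_t at t = 3.0000: 56.987412
  t * PV_t at t = 4.0000: 73.484735
  t * PV_t at t = 5.0000: 4319.097944
Macaulay duration D = 4509.162891 / 941.137715 = 4.791183
Modified duration = D / (1 + y/m) = 4.791183 / (1 + 0.034000) = 4.633639

Answer: Modified duration = 4.6336


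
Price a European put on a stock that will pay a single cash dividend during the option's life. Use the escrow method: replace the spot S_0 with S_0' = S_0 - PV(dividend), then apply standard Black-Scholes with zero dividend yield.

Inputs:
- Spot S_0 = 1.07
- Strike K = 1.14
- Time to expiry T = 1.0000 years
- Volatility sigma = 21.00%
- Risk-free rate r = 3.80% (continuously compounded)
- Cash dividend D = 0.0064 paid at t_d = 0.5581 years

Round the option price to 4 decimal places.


PV(D) = D * exp(-r * t_d) = 0.0064 * 0.97901550 = 0.00626570
S_0' = S_0 - PV(D) = 1.0700 - 0.00626570 = 1.06373430
d1 = (ln(S_0'/K) + (r + sigma^2/2)*T) / (sigma*sqrt(T)) = -0.04377438
d2 = d1 - sigma*sqrt(T) = -0.25377438
exp(-rT) = 0.96271294
N(-d1) = 0.51745788; N(-d2) = 0.60016507
P = K * exp(-rT) * N(-d2) - S_0' * N(-d1) = 1.1400 * 0.96271294 * 0.60016507 - 1.06373430 * 0.51745788 = 0.1082

Answer: Price = 0.1082
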